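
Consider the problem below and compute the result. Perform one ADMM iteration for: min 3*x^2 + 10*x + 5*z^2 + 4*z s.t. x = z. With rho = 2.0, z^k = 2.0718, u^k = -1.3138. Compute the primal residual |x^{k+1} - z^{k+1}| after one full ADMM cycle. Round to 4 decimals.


ADMM iteration with rho = 2.0, z^k = 2.0718, u^k = -1.3138
Step 1: x-update.
Minimize 3*x^2 + 10*x + (2.0/2)*(x - 2.0718 - 1.3138)^2
FOC: (2*3 + 2.0)*x = -10 + 2.0*(2.0718 + 1.3138)
x^{k+1} = -0.4036
Step 2: z-update.
Minimize 5*z^2 + 4*z + (2.0/2)*(-0.4036 - z - 1.3138)^2
FOC: (2*5 + 2.0)*z = -4 + 2.0*(-0.4036 - 1.3138)
z^{k+1} = -0.6196
Step 3: u-update.
u^{k+1} = -1.3138 - 0.4036 + 0.6196 = -1.0978
Step 4: Primal residual = |-0.4036 + 0.6196| = 0.216


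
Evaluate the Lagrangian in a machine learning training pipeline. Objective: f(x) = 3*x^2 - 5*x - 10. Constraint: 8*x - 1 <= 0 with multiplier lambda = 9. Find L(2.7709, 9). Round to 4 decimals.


Step 1: Evaluate f(x).
f(2.7709) = 3*2.7709^2 - 5*2.7709 - 10 = -0.8208
Step 2: Evaluate g(x).
g(2.7709) = 8*2.7709 - 1 = 21.1672
Step 3: Compute Lagrangian.
L = -0.8208 + 9*21.1672 = 189.684


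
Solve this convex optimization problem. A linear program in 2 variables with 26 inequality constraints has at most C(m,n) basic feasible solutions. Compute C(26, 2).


Each vertex corresponds to some choice of n active constraints out of m, so the number of vertices is at most C(m, n) = m! / (n!(m-n)!).
m = 26, n = 2
Numerator: 26 * 25
Denominator: 2! = 2
C(26, 2) = 325


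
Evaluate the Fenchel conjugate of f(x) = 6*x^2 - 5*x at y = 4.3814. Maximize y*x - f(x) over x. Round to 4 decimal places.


f*(y) = sup_x {y*x - a*x^2 - b*x} = sup_x {(y-b)*x - a*x^2}
FOC: (y - b) - 2a*x = 0 => x* = (y - b)/(2a)
x* = (4.3814 + 5)/(2*6) = 0.7818
f*(4.3814) = (y-b)^2/(4a) = (4.3814 + 5)^2/(4*6)
= 88.0107/24 = 3.6671


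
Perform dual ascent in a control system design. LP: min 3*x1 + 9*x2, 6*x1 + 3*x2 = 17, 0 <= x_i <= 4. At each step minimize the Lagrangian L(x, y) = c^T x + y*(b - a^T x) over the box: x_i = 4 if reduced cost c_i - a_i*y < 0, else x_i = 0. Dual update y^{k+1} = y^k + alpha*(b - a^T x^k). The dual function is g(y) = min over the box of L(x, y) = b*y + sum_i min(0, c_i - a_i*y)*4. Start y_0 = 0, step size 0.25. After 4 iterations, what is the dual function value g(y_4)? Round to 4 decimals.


Dual ascent for LP: min 3*x1 + 9*x2, 6*x1 + 3*x2 = 17, 0 <= x_i <= 4
Step 1: y^k = 0.0, reduced costs: (3.0, 9.0)
  x^k = (0.0, 0.0), subgradient = b - a^T x = 17.0
  y^{k+1} = 0.0 + 0.25*17.0 = 4.25
Step 2: y^k = 4.25, reduced costs: (-22.5, -3.75)
  x^k = (4.0, 4.0), subgradient = b - a^T x = -19.0
  y^{k+1} = 4.25 + 0.25*-19.0 = -0.5
Step 3: y^k = -0.5, reduced costs: (6.0, 10.5)
  x^k = (0.0, 0.0), subgradient = b - a^T x = 17.0
  y^{k+1} = -0.5 + 0.25*17.0 = 3.75
Step 4: y^k = 3.75, reduced costs: (-19.5, -2.25)
  x^k = (4.0, 4.0), subgradient = b - a^T x = -19.0
  y^{k+1} = 3.75 + 0.25*-19.0 = -1.0
Dual objective at y_4 = -1.0: reduced costs (9.0, 12.0), box minimizer x = (0.0, 0.0)
g(y_4) = b*y + (c1 - a1*y)*x1 + (c2 - a2*y)*x2 = 17*(-1.0) + 9.0*0.0 + 12.0*0.0 = -17.0 + 0.0 + 0.0 = -17.0


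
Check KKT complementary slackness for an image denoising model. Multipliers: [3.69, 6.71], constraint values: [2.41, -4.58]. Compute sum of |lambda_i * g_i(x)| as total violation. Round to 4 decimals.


KKT complementary slackness check:
lambda_1 * g_1 = 3.69 * 2.41 = 8.8929
lambda_2 * g_2 = 6.71 * -4.58 = -30.7318
Total violation = 8.8929 + 30.7318 = 39.6247


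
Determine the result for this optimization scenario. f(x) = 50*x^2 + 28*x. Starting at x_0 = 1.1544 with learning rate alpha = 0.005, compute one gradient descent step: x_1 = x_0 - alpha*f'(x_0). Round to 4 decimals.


We compute the gradient at x_0 and apply the update.
f'(x) = 100*x + 28
f'(1.1544) = 100*1.1544 + 28 = 143.44
x_1 = 1.1544 - 0.005*143.44 = 0.4372


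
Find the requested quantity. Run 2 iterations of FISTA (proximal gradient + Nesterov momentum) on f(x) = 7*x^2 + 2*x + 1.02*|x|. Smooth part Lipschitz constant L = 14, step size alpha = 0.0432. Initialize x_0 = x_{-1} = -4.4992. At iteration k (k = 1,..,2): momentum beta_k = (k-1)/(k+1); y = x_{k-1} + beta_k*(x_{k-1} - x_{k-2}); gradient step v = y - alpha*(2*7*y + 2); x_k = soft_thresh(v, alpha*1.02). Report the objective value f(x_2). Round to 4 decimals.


FISTA on f(x) = 7*x^2 + 2*x + 1.02*|x|
L = 14, alpha = 0.0432
Iteration 1: beta = 0.0, y = -4.4992 + 0.0*(-4.4992 + 4.4992) = -4.4992
  grad(y) = -60.9888, v = y - alpha*grad = -1.8645
  prox(v) = soft_thresh(-1.8645, 0.0441) = -1.8204
Iteration 2: beta = 0.3333, y = -1.8204 + 0.3333*(-1.8204 + 4.4992) = -0.9275
  grad(y) = -10.9849, v = y - alpha*grad = -0.4529
  prox(v) = soft_thresh(-0.4529, 0.0441) = -0.4089
f(x_2) = 7*(-0.4089)^2 + 2*(-0.4089) + 1.02*|-0.4089| = 0.7696


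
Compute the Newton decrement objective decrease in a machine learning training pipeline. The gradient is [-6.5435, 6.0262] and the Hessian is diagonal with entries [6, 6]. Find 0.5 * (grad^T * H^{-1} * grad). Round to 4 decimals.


Step 1: H is diagonal, so H^(-1) * g = [-1.0906, 1.0044].
Step 2: g^T H^(-1) g = sum_i g_i^2 / H_ii
  = (-6.5435)^2/6 + (6.0262)^2/6
  = 7.1362 + 6.0525 = 13.1887
Step 3: Objective decrease = 0.5 * g^T H^(-1) g = 6.5944


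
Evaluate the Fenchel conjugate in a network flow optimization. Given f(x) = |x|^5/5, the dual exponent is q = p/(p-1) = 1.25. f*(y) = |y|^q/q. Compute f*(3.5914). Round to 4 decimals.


The conjugate exponent q satisfies 1/p + 1/q = 1.
p = 5, so q = 5/(5 - 1) = 1.25
|y|^q = 3.5914^1.25 = 4.944
f*(3.5914) = 4.944 / 1.25 = 3.9552


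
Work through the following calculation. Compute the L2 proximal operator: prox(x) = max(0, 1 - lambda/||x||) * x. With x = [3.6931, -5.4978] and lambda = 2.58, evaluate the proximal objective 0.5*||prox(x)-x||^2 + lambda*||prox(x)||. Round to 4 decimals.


Step 1: Compute ||x||.
||x|| = 6.6231
Step 2: Compute scaling factor.
scale = max(0, 1 - 2.58/6.6231) = 0.6105
Step 3: prox(x) = [2.2545, -3.3561]
||prox(x)|| = 4.0431
Step 4: Proximal objective.
0.5*||prox-x||^2 = 3.3282
lambda*||prox|| = 10.4312
Total = 13.7593


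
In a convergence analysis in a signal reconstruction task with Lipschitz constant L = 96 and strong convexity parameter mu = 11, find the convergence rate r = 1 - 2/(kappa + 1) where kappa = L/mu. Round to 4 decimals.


Step 1: Compute the condition number.
kappa = L/mu = 96/11 = 8.7273
Step 2: Compute the convergence rate.
r = 1 - 2/(kappa + 1) = 1 - 2*mu/(L + mu) = (L - mu)/(L + mu) = 85/107 = 0.7944


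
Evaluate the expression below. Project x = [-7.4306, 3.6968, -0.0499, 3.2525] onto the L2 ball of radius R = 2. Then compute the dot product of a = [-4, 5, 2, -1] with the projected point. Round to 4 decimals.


Step 1: Compute ||x|| (intermediates to 6 decimals).
||x|| = sqrt((-7.4306)^2 + 3.6968^2 + (-0.0499)^2 + 3.2525^2) = 8.914112
Step 2: Project.
Since ||x|| > R, scale = R/||x|| = 2/8.914112 = 0.224363, proj(x) = scale * x
proj(x) = [-1.667152, 0.829425, -0.011196, 0.729741]
Step 3: Dot product.
a^T * proj(x) = -4*(-1.667152) + 5*0.829425 + 2*(-0.011196) - 1*0.729741 = 10.0636


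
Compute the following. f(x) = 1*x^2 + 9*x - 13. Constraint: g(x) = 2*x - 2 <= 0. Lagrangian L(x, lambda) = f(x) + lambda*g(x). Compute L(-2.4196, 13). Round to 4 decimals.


Step 1: Evaluate f(x).
f(-2.4196) = 1*(-2.4196)^2 + 9*(-2.4196) - 13 = -28.9219
Step 2: Evaluate g(x).
g(-2.4196) = 2*-2.4196 - 2 = -6.8392
Step 3: Compute Lagrangian.
L = -28.9219 + 13*-6.8392 = -117.8315


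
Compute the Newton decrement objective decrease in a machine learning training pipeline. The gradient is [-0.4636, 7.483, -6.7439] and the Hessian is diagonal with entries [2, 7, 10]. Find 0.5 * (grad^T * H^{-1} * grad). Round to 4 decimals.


Step 1: H is diagonal, so H^(-1) * g = [-0.2318, 1.069, -0.6744].
Step 2: g^T H^(-1) g = sum_i g_i^2 / H_ii
  = (-0.4636)^2/2 + (7.483)^2/7 + (-6.7439)^2/10
  = 0.1075 + 7.9993 + 4.548 = 12.6548
Step 3: Objective decrease = 0.5 * g^T H^(-1) g = 6.3274


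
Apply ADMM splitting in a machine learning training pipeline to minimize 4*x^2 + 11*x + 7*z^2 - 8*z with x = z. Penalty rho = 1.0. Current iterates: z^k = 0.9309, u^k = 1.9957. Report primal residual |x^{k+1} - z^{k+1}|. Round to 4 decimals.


ADMM iteration with rho = 1.0, z^k = 0.9309, u^k = 1.9957
Step 1: x-update.
Minimize 4*x^2 + 11*x + (1.0/2)*(x - 0.9309 + 1.9957)^2
FOC: (2*4 + 1.0)*x = -11 + 1.0*(0.9309 - 1.9957)
x^{k+1} = -1.3405
Step 2: z-update.
Minimize 7*z^2 - 8*z + (1.0/2)*(-1.3405 - z + 1.9957)^2
FOC: (2*7 + 1.0)*z = 8 + 1.0*(-1.3405 + 1.9957)
z^{k+1} = 0.577
Step 3: u-update.
u^{k+1} = 1.9957 - 1.3405 - 0.577 = 0.0782
Step 4: Primal residual = |-1.3405 - 0.577| = 1.9175


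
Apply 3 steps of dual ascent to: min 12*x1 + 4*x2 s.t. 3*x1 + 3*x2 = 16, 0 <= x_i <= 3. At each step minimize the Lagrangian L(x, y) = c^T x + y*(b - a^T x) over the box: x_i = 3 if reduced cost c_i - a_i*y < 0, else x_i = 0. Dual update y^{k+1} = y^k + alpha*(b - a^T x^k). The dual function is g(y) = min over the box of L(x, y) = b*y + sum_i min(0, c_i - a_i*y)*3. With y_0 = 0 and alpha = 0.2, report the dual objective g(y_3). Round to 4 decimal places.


Dual ascent for LP: min 12*x1 + 4*x2, 3*x1 + 3*x2 = 16, 0 <= x_i <= 3
Step 1: y^k = 0.0, reduced costs: (12.0, 4.0)
  x^k = (0.0, 0.0), subgradient = b - a^T x = 16.0
  y^{k+1} = 0.0 + 0.2*16.0 = 3.2
Step 2: y^k = 3.2, reduced costs: (2.4, -5.6)
  x^k = (0.0, 3.0), subgradient = b - a^T x = 7.0
  y^{k+1} = 3.2 + 0.2*7.0 = 4.6
Step 3: y^k = 4.6, reduced costs: (-1.8, -9.8)
  x^k = (3.0, 3.0), subgradient = b - a^T x = -2.0
  y^{k+1} = 4.6 + 0.2*-2.0 = 4.2
Dual objective at y_3 = 4.2: reduced costs (-0.6, -8.6), box minimizer x = (3.0, 3.0)
g(y_3) = b*y + (c1 - a1*y)*x1 + (c2 - a2*y)*x2 = 16*4.2 + (-0.6)*3.0 + (-8.6)*3.0 = 67.2 - 1.8 - 25.8 = 39.6


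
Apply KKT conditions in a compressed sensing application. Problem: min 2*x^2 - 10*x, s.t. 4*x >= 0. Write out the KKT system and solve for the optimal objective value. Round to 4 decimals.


Step 1: Try lambda = 0 (constraint inactive).
Stationarity: 2*2*x - 10 = 0
x* = 10/(2*2) = 2.5
Check constraint: 4*2.5 = 10.0 >= 0 -- satisfied.
Step 2: Compute optimal value.
f(x*) = 2*2.5^2 - 10*2.5 = -12.5


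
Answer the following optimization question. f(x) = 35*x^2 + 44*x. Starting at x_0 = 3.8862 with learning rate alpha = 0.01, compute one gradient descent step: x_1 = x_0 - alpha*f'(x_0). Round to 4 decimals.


We compute the gradient at x_0 and apply the update.
f'(x) = 70*x + 44
f'(3.8862) = 70*3.8862 + 44 = 316.034
x_1 = 3.8862 - 0.01*316.034 = 0.7259


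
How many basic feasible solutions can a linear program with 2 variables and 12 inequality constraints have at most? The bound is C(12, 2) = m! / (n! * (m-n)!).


Each vertex corresponds to some choice of n active constraints out of m, so the number of vertices is at most C(m, n) = m! / (n!(m-n)!).
m = 12, n = 2
Numerator: 12 * 11
Denominator: 2! = 2
C(12, 2) = 66


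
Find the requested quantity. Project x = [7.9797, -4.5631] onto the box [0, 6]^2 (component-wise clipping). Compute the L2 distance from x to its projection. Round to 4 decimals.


Project each component onto [0, 6].
clip(7.9797) = 6.0, clip(-4.5631) = 0.0
Projection = [6.0, 0.0]
Squared diffs: [3.9192, 20.8219]
Distance = sqrt(24.7411) = 4.974


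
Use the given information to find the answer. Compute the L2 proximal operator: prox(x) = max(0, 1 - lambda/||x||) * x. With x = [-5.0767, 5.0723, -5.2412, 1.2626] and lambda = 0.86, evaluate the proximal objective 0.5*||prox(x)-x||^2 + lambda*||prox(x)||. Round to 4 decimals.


Step 1: Compute ||x||.
||x|| = 8.9758
Step 2: Compute scaling factor.
scale = max(0, 1 - 0.86/8.9758) = 0.9042
Step 3: prox(x) = [-4.5903, 4.5863, -4.739, 1.1416]
||prox(x)|| = 8.1158
Step 4: Proximal objective.
0.5*||prox-x||^2 = 0.3698
lambda*||prox|| = 6.9796
Total = 7.3494


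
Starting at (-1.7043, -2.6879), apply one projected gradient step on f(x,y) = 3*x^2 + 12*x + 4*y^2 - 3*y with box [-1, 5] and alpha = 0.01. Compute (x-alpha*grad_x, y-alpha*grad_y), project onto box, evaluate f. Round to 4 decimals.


Step 1: Compute gradient at (-1.7043, -2.6879).
grad_x = 2*3*-1.7043 + 12 = 1.7742
grad_y = 2*4*-2.6879 - 3 = -24.5032
Step 2: Gradient step.
x_raw = -1.7043 - 0.01*1.7742 = -1.722
y_raw = -2.6879 - 0.01*-24.5032 = -2.4429
Step 3: Project onto [-1, 5].
x_proj = clip(-1.722) = -1.0
y_proj = clip(-2.4429) = -1.0
Step 4: Evaluate f.
f(-1.0, -1.0) = -2.0


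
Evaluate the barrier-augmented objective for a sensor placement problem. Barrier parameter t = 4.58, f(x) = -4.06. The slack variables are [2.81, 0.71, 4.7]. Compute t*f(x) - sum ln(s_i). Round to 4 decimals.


Step 1: Compute log-barrier.
ln values: [1.0332, -0.3425, 1.5476]
phi = -(1.0332 - 0.3425 + 1.5476) = -2.2383
Step 2: Compute augmented objective.
t*f(x) = 4.58*-4.06 = -18.5948
Total = -18.5948 - 2.2383 = -20.8331


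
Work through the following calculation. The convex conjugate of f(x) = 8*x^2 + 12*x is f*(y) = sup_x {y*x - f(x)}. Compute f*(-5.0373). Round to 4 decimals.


f*(y) = sup_x {y*x - a*x^2 - b*x} = sup_x {(y-b)*x - a*x^2}
FOC: (y - b) - 2a*x = 0 => x* = (y - b)/(2a)
x* = (-5.0373 - 12)/(2*8) = -1.0648
f*(-5.0373) = (y-b)^2/(4a) = (-5.0373 - 12)^2/(4*8)
= 290.2696/32 = 9.0709


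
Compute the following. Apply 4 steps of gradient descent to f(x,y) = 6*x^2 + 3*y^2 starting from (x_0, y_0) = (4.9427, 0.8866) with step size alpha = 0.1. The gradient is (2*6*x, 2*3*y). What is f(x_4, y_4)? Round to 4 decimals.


Gradient descent on f(x,y) = 6*x^2 + 3*y^2.
Starting point: (4.9427, 0.8866), alpha = 0.1
Step 1: grad_x = 2*6*4.9427 = 59.3124, grad_y = 2*3*0.8866 = 5.3196
  x_1 = 4.9427 - 0.1*59.3124 = -0.9885
  y_1 = 0.8866 - 0.1*5.3196 = 0.3546
Step 2: grad_x = 2*6*-0.9885 = -11.8625, grad_y = 2*3*0.3546 = 2.1278
  x_2 = -0.9885 - 0.1*-11.8625 = 0.1977
  y_2 = 0.3546 - 0.1*2.1278 = 0.1419
Step 3: grad_x = 2*6*0.1977 = 2.3725, grad_y = 2*3*0.1419 = 0.8511
  x_3 = 0.1977 - 0.1*2.3725 = -0.0395
  y_3 = 0.1419 - 0.1*0.8511 = 0.0567
Step 4: grad_x = 2*6*-0.0395 = -0.4745, grad_y = 2*3*0.0567 = 0.3405
  x_4 = -0.0395 - 0.1*-0.4745 = 0.0079
  y_4 = 0.0567 - 0.1*0.3405 = 0.0227
f(0.0079, 0.0227) = 6*0.0079^2 + 3*0.0227^2 = 0.0019


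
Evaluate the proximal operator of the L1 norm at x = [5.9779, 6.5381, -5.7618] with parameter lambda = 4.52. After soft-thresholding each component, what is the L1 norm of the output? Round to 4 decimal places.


Soft-thresholding with lambda = 4.52:
prox(5.9779) = sign(5.9779)*max(|5.9779| - 4.52, 0) = 1.4579
prox(6.5381) = sign(6.5381)*max(|6.5381| - 4.52, 0) = 2.0181
prox(-5.7618) = sign(-5.7618)*max(|-5.7618| - 4.52, 0) = -1.2418
prox(x) = [1.4579, 2.0181, -1.2418]
||prox(x)||_1 = 1.4579 + 2.0181 + 1.2418 = 4.7178


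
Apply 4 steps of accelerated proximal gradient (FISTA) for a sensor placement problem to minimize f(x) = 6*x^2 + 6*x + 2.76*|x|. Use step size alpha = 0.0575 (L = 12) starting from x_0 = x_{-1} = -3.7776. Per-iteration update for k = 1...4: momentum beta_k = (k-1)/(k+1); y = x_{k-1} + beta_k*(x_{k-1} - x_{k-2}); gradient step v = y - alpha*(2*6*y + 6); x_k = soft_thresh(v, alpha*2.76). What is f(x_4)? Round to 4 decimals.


FISTA on f(x) = 6*x^2 + 6*x + 2.76*|x|
L = 12, alpha = 0.0575
Iteration 1: beta = 0.0, y = -3.7776 + 0.0*(-3.7776 + 3.7776) = -3.7776
  grad(y) = -39.3312, v = y - alpha*grad = -1.5161
  prox(v) = soft_thresh(-1.5161, 0.1587) = -1.3574
Iteration 2: beta = 0.3333, y = -1.3574 + 0.3333*(-1.3574 + 3.7776) = -0.5506
  grad(y) = -0.6073, v = y - alpha*grad = -0.5157
  prox(v) = soft_thresh(-0.5157, 0.1587) = -0.357
Iteration 3: beta = 0.5, y = -0.357 + 0.5*(-0.357 + 1.3574) = 0.1432
  grad(y) = 7.7183, v = y - alpha*grad = -0.3006
  prox(v) = soft_thresh(-0.3006, 0.1587) = -0.1419
Iteration 4: beta = 0.6, y = -0.1419 + 0.6*(-0.1419 + 0.357) = -0.0129
  grad(y) = 5.8457, v = y - alpha*grad = -0.349
  prox(v) = soft_thresh(-0.349, 0.1587) = -0.1903
f(x_4) = 6*(-0.1903)^2 + 6*(-0.1903) + 2.76*|-0.1903| = -0.3993


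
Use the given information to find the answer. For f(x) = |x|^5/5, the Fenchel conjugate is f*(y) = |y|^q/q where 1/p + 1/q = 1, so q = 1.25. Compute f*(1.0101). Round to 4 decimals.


The conjugate exponent q satisfies 1/p + 1/q = 1.
p = 5, so q = 5/(5 - 1) = 1.25
|y|^q = 1.0101^1.25 = 1.0126
f*(1.0101) = 1.0126 / 1.25 = 0.8101


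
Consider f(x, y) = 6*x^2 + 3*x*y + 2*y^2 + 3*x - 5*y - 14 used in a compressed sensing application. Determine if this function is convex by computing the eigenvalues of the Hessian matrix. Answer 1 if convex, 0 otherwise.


The Hessian of f(x,y) = 6*x^2 + 3*x*y + 2*y^2 + 3*x - 5*y - 14 is:
H = [[12, 3], [3, 4]]
Trace = 12 + 4 = 16
Determinant = 12*4 - (3)^2 = 39
Discriminant = (16)^2 - 4*39 = 100.0
Eigenvalues: lambda_1 = 3.0, lambda_2 = 13.0
The function is convex.

1


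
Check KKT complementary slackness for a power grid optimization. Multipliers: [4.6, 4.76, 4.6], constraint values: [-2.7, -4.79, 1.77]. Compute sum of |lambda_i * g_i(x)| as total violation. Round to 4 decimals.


KKT complementary slackness check:
lambda_1 * g_1 = 4.6 * -2.7 = -12.42
lambda_2 * g_2 = 4.76 * -4.79 = -22.8004
lambda_3 * g_3 = 4.6 * 1.77 = 8.142
Total violation = 12.42 + 22.8004 + 8.142 = 43.3624


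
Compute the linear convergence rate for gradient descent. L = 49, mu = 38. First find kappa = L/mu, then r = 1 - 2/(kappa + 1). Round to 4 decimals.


Step 1: Compute the condition number.
kappa = L/mu = 49/38 = 1.2895
Step 2: Compute the convergence rate.
r = 1 - 2/(kappa + 1) = 1 - 2*mu/(L + mu) = (L - mu)/(L + mu) = 11/87 = 0.1264


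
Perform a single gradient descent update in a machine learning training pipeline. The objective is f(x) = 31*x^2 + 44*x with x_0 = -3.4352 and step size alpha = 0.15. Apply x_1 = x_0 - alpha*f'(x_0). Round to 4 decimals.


We compute the gradient at x_0 and apply the update.
f'(x) = 62*x + 44
f'(-3.4352) = 62*-3.4352 + 44 = -168.9824
x_1 = -3.4352 - 0.15*-168.9824 = 21.9122


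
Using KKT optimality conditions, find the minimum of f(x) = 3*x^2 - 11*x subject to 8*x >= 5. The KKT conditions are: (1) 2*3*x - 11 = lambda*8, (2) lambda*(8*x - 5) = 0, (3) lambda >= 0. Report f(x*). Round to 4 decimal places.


Step 1: Try lambda = 0 (constraint inactive).
Stationarity: 2*3*x - 11 = 0
x* = 11/(2*3) = 11/6 = 1.8333 (rounded; the exact value 11/6 is used below)
Check constraint: 8*1.8333 = 14.6664 >= 5 -- satisfied.
Step 2: Compute optimal value.
f(x*) = 3*(11/6)^2 - 11*(11/6) = -10.0833


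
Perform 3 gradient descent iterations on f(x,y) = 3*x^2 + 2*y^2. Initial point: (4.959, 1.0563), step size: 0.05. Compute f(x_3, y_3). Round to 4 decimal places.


Gradient descent on f(x,y) = 3*x^2 + 2*y^2.
Starting point: (4.959, 1.0563), alpha = 0.05
Step 1: grad_x = 2*3*4.959 = 29.754, grad_y = 2*2*1.0563 = 4.2252
  x_1 = 4.959 - 0.05*29.754 = 3.4713
  y_1 = 1.0563 - 0.05*4.2252 = 0.845
Step 2: grad_x = 2*3*3.4713 = 20.8278, grad_y = 2*2*0.845 = 3.3802
  x_2 = 3.4713 - 0.05*20.8278 = 2.4299
  y_2 = 0.845 - 0.05*3.3802 = 0.676
Step 3: grad_x = 2*3*2.4299 = 14.5795, grad_y = 2*2*0.676 = 2.7041
  x_3 = 2.4299 - 0.05*14.5795 = 1.7009
  y_3 = 0.676 - 0.05*2.7041 = 0.5408
f(1.7009, 0.5408) = 3*1.7009^2 + 2*0.5408^2 = 9.2645


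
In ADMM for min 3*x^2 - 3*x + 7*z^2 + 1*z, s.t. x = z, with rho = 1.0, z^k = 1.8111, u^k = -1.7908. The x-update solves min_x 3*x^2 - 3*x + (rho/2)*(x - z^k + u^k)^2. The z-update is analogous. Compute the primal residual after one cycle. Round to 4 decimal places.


ADMM iteration with rho = 1.0, z^k = 1.8111, u^k = -1.7908
Step 1: x-update.
Minimize 3*x^2 - 3*x + (1.0/2)*(x - 1.8111 - 1.7908)^2
FOC: (2*3 + 1.0)*x = 3 + 1.0*(1.8111 + 1.7908)
x^{k+1} = 0.9431
Step 2: z-update.
Minimize 7*z^2 + 1*z + (1.0/2)*(0.9431 - z - 1.7908)^2
FOC: (2*7 + 1.0)*z = -1 + 1.0*(0.9431 - 1.7908)
z^{k+1} = -0.1232
Step 3: u-update.
u^{k+1} = -1.7908 + 0.9431 + 0.1232 = -0.7245
Step 4: Primal residual = |0.9431 + 0.1232| = 1.0663


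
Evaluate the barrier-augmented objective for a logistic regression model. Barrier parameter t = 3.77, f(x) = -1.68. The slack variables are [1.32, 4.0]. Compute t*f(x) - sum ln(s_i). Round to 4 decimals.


Step 1: Compute log-barrier.
ln values: [0.2776, 1.3863]
phi = -(0.2776 + 1.3863) = -1.6639
Step 2: Compute augmented objective.
t*f(x) = 3.77*-1.68 = -6.3336
Total = -6.3336 - 1.6639 = -7.9975


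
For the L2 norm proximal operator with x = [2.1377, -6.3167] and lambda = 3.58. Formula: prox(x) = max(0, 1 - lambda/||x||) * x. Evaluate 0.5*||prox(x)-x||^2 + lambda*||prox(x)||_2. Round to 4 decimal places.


Step 1: Compute ||x||.
||x|| = 6.6686
Step 2: Compute scaling factor.
scale = max(0, 1 - 3.58/6.6686) = 0.4632
Step 3: prox(x) = [0.9901, -2.9256]
||prox(x)|| = 3.0886
Step 4: Proximal objective.
0.5*||prox-x||^2 = 6.4082
lambda*||prox|| = 11.0572
Total = 17.4655


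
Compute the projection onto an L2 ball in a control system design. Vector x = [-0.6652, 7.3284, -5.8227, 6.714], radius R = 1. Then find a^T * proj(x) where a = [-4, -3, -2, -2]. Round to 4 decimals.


Step 1: Compute ||x|| (intermediates to 6 decimals).
||x|| = sqrt((-0.6652)^2 + 7.3284^2 + (-5.8227)^2 + 6.714^2) = 11.538179
Step 2: Project.
Since ||x|| > R, scale = R/||x|| = 1/11.538179 = 0.086669, proj(x) = scale * x
proj(x) = [-0.057652, 0.635145, -0.504648, 0.581896]
Step 3: Dot product.
a^T * proj(x) = -4*(-0.057652) - 3*0.635145 - 2*(-0.504648) - 2*0.581896 = -1.8293


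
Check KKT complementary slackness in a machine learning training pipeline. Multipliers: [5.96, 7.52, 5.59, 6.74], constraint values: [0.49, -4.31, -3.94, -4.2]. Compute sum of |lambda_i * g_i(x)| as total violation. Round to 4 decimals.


KKT complementary slackness check:
lambda_1 * g_1 = 5.96 * 0.49 = 2.9204
lambda_2 * g_2 = 7.52 * -4.31 = -32.4112
lambda_3 * g_3 = 5.59 * -3.94 = -22.0246
lambda_4 * g_4 = 6.74 * -4.2 = -28.308
Total violation = 2.9204 + 32.4112 + 22.0246 + 28.308 = 85.6642


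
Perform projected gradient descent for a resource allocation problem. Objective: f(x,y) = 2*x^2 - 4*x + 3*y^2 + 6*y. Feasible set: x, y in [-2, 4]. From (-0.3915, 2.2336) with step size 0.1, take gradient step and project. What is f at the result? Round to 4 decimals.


Step 1: Compute gradient at (-0.3915, 2.2336).
grad_x = 2*2*-0.3915 - 4 = -5.566
grad_y = 2*3*2.2336 + 6 = 19.4016
Step 2: Gradient step.
x_raw = -0.3915 - 0.1*-5.566 = 0.1651
y_raw = 2.2336 - 0.1*19.4016 = 0.2934
Step 3: Project onto [-2, 4].
x_proj = clip(0.1651) = 0.1651
y_proj = clip(0.2934) = 0.2934
Step 4: Evaluate f.
f(0.1651, 0.2934) = 1.4131


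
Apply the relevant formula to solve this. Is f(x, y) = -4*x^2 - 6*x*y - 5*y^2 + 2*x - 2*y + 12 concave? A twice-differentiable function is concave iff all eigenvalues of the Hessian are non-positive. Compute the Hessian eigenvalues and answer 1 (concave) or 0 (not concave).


The Hessian of f(x,y) = -4*x^2 - 6*x*y - 5*y^2 + 2*x - 2*y + 12 is:
H = [[-8, -6], [-6, -10]]
Trace = -8 - 10 = -18
Determinant = -8*-10 - (-6)^2 = 44
Discriminant = (-18)^2 - 4*44 = 148.0
Eigenvalues: lambda_1 = -15.0828, lambda_2 = -2.9172
The function is concave.

1


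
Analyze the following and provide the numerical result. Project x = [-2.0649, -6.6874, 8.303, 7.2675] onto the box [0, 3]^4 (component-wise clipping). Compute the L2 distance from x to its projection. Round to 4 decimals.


Project each component onto [0, 3].
clip(-2.0649) = 0.0, clip(-6.6874) = 0.0, clip(8.303) = 3.0, clip(7.2675) = 3.0
Projection = [0.0, 0.0, 3.0, 3.0]
Squared diffs: [4.2638, 44.7213, 28.1218, 18.2116]
Distance = sqrt(95.3185) = 9.7631


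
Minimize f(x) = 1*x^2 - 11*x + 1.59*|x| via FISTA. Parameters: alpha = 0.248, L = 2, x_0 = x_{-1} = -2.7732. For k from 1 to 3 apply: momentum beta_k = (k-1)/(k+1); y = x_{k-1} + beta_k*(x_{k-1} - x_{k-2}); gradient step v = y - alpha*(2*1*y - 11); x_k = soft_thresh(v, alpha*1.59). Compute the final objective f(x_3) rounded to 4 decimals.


FISTA on f(x) = 1*x^2 - 11*x + 1.59*|x|
L = 2, alpha = 0.248
Iteration 1: beta = 0.0, y = -2.7732 + 0.0*(-2.7732 + 2.7732) = -2.7732
  grad(y) = -16.5464, v = y - alpha*grad = 1.3303
  prox(v) = soft_thresh(1.3303, 0.3943) = 0.936
Iteration 2: beta = 0.3333, y = 0.936 + 0.3333*(0.936 + 2.7732) = 2.1724
  grad(y) = -6.6552, v = y - alpha*grad = 3.8229
  prox(v) = soft_thresh(3.8229, 0.3943) = 3.4286
Iteration 3: beta = 0.5, y = 3.4286 + 0.5*(3.4286 - 0.936) = 4.6748
  grad(y) = -1.6503, v = y - alpha*grad = 5.0841
  prox(v) = soft_thresh(5.0841, 0.3943) = 4.6898
f(x_3) = 1*4.6898^2 - 11*4.6898 + 1.59*|4.6898| = -22.1368


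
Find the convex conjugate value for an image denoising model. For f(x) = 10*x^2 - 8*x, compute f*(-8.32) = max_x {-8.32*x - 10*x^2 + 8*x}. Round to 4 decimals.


f*(y) = sup_x {y*x - a*x^2 - b*x} = sup_x {(y-b)*x - a*x^2}
FOC: (y - b) - 2a*x = 0 => x* = (y - b)/(2a)
x* = (-8.32 + 8)/(2*10) = -0.016
f*(-8.32) = (y-b)^2/(4a) = (-8.32 + 8)^2/(4*10)
= 0.1024/40 = 0.0026


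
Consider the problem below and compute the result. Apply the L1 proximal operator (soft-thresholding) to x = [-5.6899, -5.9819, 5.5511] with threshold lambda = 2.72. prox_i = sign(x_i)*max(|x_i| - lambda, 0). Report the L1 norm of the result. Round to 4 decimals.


Soft-thresholding with lambda = 2.72:
prox(-5.6899) = sign(-5.6899)*max(|-5.6899| - 2.72, 0) = -2.9699
prox(-5.9819) = sign(-5.9819)*max(|-5.9819| - 2.72, 0) = -3.2619
prox(5.5511) = sign(5.5511)*max(|5.5511| - 2.72, 0) = 2.8311
prox(x) = [-2.9699, -3.2619, 2.8311]
||prox(x)||_1 = 2.9699 + 3.2619 + 2.8311 = 9.0629


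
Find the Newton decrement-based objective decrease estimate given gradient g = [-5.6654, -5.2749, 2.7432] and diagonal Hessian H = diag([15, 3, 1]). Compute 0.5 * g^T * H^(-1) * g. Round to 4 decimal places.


Step 1: H is diagonal, so H^(-1) * g = [-0.3777, -1.7583, 2.7432].
Step 2: g^T H^(-1) g = sum_i g_i^2 / H_ii
  = (-5.6654)^2/15 + (-5.2749)^2/3 + (2.7432)^2/1
  = 2.1398 + 9.2749 + 7.5251 = 18.9398
Step 3: Objective decrease = 0.5 * g^T H^(-1) g = 9.4699


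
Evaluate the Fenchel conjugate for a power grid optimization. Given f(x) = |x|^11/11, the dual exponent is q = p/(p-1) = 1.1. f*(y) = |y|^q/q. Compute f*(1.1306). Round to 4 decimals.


The conjugate exponent q satisfies 1/p + 1/q = 1.
p = 11, so q = 11/(11 - 1) = 1.1
|y|^q = 1.1306^1.1 = 1.1446
f*(1.1306) = 1.1446 / 1.1 = 1.0405


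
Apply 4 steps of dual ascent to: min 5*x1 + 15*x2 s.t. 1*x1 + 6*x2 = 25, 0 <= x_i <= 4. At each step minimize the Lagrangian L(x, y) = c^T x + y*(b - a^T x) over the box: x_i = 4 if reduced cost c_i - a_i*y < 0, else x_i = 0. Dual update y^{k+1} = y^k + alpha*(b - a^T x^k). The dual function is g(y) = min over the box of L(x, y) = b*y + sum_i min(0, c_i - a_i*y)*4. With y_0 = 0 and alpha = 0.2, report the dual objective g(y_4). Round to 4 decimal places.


Dual ascent for LP: min 5*x1 + 15*x2, 1*x1 + 6*x2 = 25, 0 <= x_i <= 4
Step 1: y^k = 0.0, reduced costs: (5.0, 15.0)
  x^k = (0.0, 0.0), subgradient = b - a^T x = 25.0
  y^{k+1} = 0.0 + 0.2*25.0 = 5.0
Step 2: y^k = 5.0, reduced costs: (0.0, -15.0)
  x^k = (0.0, 4.0), subgradient = b - a^T x = 1.0
  y^{k+1} = 5.0 + 0.2*1.0 = 5.2
Step 3: y^k = 5.2, reduced costs: (-0.2, -16.2)
  x^k = (4.0, 4.0), subgradient = b - a^T x = -3.0
  y^{k+1} = 5.2 + 0.2*-3.0 = 4.6
Step 4: y^k = 4.6, reduced costs: (0.4, -12.6)
  x^k = (0.0, 4.0), subgradient = b - a^T x = 1.0
  y^{k+1} = 4.6 + 0.2*1.0 = 4.8
Dual objective at y_4 = 4.8: reduced costs (0.2, -13.8), box minimizer x = (0.0, 4.0)
g(y_4) = b*y + (c1 - a1*y)*x1 + (c2 - a2*y)*x2 = 25*4.8 + 0.2*0.0 + (-13.8)*4.0 = 120.0 + 0.0 - 55.2 = 64.8


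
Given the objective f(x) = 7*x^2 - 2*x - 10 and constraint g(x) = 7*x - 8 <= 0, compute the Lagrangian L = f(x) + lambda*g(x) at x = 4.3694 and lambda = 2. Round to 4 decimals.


Step 1: Evaluate f(x).
f(4.3694) = 7*4.3694^2 - 2*4.3694 - 10 = 114.9028
Step 2: Evaluate g(x).
g(4.3694) = 7*4.3694 - 8 = 22.5858
Step 3: Compute Lagrangian.
L = 114.9028 + 2*22.5858 = 160.0744


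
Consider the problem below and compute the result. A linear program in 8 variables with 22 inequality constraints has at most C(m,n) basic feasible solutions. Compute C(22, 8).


Each vertex corresponds to some choice of n active constraints out of m, so the number of vertices is at most C(m, n) = m! / (n!(m-n)!).
m = 22, n = 8
Numerator: 22 * 21 * 20 * 19 * 18 * 17 * 16 * 15
Denominator: 8! = 40320
C(22, 8) = 319770


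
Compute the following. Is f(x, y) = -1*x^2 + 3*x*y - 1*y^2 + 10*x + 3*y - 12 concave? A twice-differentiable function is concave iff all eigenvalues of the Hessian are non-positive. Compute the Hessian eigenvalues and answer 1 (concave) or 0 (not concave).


The Hessian of f(x,y) = -1*x^2 + 3*x*y - 1*y^2 + 10*x + 3*y - 12 is:
H = [[-2, 3], [3, -2]]
Trace = -2 - 2 = -4
Determinant = -2*-2 - (3)^2 = -5
Discriminant = (-4)^2 - 4*-5 = 36.0
Eigenvalues: lambda_1 = -5.0, lambda_2 = 1.0
The function is not concave.

0


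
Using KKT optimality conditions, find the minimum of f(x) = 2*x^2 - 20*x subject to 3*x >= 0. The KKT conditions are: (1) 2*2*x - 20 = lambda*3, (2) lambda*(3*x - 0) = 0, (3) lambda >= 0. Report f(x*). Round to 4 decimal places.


Step 1: Try lambda = 0 (constraint inactive).
Stationarity: 2*2*x - 20 = 0
x* = 20/(2*2) = 5.0
Check constraint: 3*5.0 = 15.0 >= 0 -- satisfied.
Step 2: Compute optimal value.
f(x*) = 2*5.0^2 - 20*5.0 = -50.0


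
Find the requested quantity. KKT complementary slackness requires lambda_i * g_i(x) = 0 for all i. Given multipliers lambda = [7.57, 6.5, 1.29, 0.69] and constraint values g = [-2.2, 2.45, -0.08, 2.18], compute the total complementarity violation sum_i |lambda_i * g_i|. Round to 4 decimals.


KKT complementary slackness check:
lambda_1 * g_1 = 7.57 * -2.2 = -16.654
lambda_2 * g_2 = 6.5 * 2.45 = 15.925
lambda_3 * g_3 = 1.29 * -0.08 = -0.1032
lambda_4 * g_4 = 0.69 * 2.18 = 1.5042
Total violation = 16.654 + 15.925 + 0.1032 + 1.5042 = 34.1864


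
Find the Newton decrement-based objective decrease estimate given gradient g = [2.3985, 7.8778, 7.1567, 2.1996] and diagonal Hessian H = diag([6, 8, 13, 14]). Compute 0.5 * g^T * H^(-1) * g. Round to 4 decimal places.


Step 1: H is diagonal, so H^(-1) * g = [0.3998, 0.9847, 0.5505, 0.1571].
Step 2: g^T H^(-1) g = sum_i g_i^2 / H_ii
  = (2.3985)^2/6 + (7.8778)^2/8 + (7.1567)^2/13 + (2.1996)^2/14
  = 0.9588 + 7.7575 + 3.9399 + 0.3456 = 13.0017
Step 3: Objective decrease = 0.5 * g^T H^(-1) g = 6.5009


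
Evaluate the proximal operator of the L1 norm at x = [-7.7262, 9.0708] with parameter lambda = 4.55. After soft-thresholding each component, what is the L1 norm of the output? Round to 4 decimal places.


Soft-thresholding with lambda = 4.55:
prox(-7.7262) = sign(-7.7262)*max(|-7.7262| - 4.55, 0) = -3.1762
prox(9.0708) = sign(9.0708)*max(|9.0708| - 4.55, 0) = 4.5208
prox(x) = [-3.1762, 4.5208]
||prox(x)||_1 = 3.1762 + 4.5208 = 7.697


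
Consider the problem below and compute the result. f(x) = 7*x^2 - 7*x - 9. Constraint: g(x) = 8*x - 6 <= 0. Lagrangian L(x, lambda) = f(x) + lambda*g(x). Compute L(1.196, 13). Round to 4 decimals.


Step 1: Evaluate f(x).
f(1.196) = 7*1.196^2 - 7*1.196 - 9 = -7.3591
Step 2: Evaluate g(x).
g(1.196) = 8*1.196 - 6 = 3.568
Step 3: Compute Lagrangian.
L = -7.3591 + 13*3.568 = 39.0249


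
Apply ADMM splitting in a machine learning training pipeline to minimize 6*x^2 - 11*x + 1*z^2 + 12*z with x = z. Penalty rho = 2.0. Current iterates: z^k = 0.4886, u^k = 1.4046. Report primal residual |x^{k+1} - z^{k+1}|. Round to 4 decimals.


ADMM iteration with rho = 2.0, z^k = 0.4886, u^k = 1.4046
Step 1: x-update.
Minimize 6*x^2 - 11*x + (2.0/2)*(x - 0.4886 + 1.4046)^2
FOC: (2*6 + 2.0)*x = 11 + 2.0*(0.4886 - 1.4046)
x^{k+1} = 0.6549
Step 2: z-update.
Minimize 1*z^2 + 12*z + (2.0/2)*(0.6549 - z + 1.4046)^2
FOC: (2*1 + 2.0)*z = -12 + 2.0*(0.6549 + 1.4046)
z^{k+1} = -1.9703
Step 3: u-update.
u^{k+1} = 1.4046 + 0.6549 + 1.9703 = 4.0297
Step 4: Primal residual = |0.6549 + 1.9703| = 2.6251


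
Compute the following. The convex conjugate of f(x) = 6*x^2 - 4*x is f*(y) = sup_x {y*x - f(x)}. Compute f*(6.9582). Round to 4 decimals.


f*(y) = sup_x {y*x - a*x^2 - b*x} = sup_x {(y-b)*x - a*x^2}
FOC: (y - b) - 2a*x = 0 => x* = (y - b)/(2a)
x* = (6.9582 + 4)/(2*6) = 0.9132
f*(6.9582) = (y-b)^2/(4a) = (6.9582 + 4)^2/(4*6)
= 120.0821/24 = 5.0034


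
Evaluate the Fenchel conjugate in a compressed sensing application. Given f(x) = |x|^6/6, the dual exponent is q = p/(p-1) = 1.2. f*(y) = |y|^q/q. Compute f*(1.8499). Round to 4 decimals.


The conjugate exponent q satisfies 1/p + 1/q = 1.
p = 6, so q = 6/(6 - 1) = 1.2
|y|^q = 1.8499^1.2 = 2.0921
f*(1.8499) = 2.0921 / 1.2 = 1.7434


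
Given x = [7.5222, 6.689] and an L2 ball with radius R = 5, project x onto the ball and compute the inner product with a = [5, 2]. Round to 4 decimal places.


Step 1: Compute ||x|| (intermediates to 6 decimals).
||x|| = sqrt(7.5222^2 + 6.689^2) = 10.066092
Step 2: Project.
Since ||x|| > R, scale = R/||x|| = 5/10.066092 = 0.496717, proj(x) = scale * x
proj(x) = [3.736405, 3.32254]
Step 3: Dot product.
a^T * proj(x) = 5*3.736405 + 2*3.32254 = 25.3271


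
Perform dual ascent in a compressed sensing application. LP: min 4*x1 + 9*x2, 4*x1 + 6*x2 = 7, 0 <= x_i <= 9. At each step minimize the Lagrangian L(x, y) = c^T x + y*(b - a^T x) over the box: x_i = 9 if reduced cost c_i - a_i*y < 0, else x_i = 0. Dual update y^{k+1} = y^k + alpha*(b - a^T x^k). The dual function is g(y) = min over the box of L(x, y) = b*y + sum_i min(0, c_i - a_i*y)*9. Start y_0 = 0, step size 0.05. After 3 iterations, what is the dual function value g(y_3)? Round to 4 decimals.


Dual ascent for LP: min 4*x1 + 9*x2, 4*x1 + 6*x2 = 7, 0 <= x_i <= 9
Step 1: y^k = 0.0, reduced costs: (4.0, 9.0)
  x^k = (0.0, 0.0), subgradient = b - a^T x = 7.0
  y^{k+1} = 0.0 + 0.05*7.0 = 0.35
Step 2: y^k = 0.35, reduced costs: (2.6, 6.9)
  x^k = (0.0, 0.0), subgradient = b - a^T x = 7.0
  y^{k+1} = 0.35 + 0.05*7.0 = 0.7
Step 3: y^k = 0.7, reduced costs: (1.2, 4.8)
  x^k = (0.0, 0.0), subgradient = b - a^T x = 7.0
  y^{k+1} = 0.7 + 0.05*7.0 = 1.05
Dual objective at y_3 = 1.05: reduced costs (-0.2, 2.7), box minimizer x = (9.0, 0.0)
g(y_3) = b*y + (c1 - a1*y)*x1 + (c2 - a2*y)*x2 = 7*1.05 + (-0.2)*9.0 + 2.7*0.0 = 7.35 - 1.8 + 0.0 = 5.55


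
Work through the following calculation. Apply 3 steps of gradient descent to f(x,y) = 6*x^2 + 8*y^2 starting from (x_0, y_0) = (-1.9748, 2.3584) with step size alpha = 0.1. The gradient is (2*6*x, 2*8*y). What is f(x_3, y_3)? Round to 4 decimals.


Gradient descent on f(x,y) = 6*x^2 + 8*y^2.
Starting point: (-1.9748, 2.3584), alpha = 0.1
Step 1: grad_x = 2*6*-1.9748 = -23.6976, grad_y = 2*8*2.3584 = 37.7344
  x_1 = -1.9748 - 0.1*-23.6976 = 0.395
  y_1 = 2.3584 - 0.1*37.7344 = -1.415
Step 2: grad_x = 2*6*0.395 = 4.7395, grad_y = 2*8*-1.415 = -22.6406
  x_2 = 0.395 - 0.1*4.7395 = -0.079
  y_2 = -1.415 - 0.1*-22.6406 = 0.849
Step 3: grad_x = 2*6*-0.079 = -0.9479, grad_y = 2*8*0.849 = 13.5844
  x_3 = -0.079 - 0.1*-0.9479 = 0.0158
  y_3 = 0.849 - 0.1*13.5844 = -0.5094
f(0.0158, -0.5094) = 6*0.0158^2 + 8*(-0.5094)^2 = 2.0775


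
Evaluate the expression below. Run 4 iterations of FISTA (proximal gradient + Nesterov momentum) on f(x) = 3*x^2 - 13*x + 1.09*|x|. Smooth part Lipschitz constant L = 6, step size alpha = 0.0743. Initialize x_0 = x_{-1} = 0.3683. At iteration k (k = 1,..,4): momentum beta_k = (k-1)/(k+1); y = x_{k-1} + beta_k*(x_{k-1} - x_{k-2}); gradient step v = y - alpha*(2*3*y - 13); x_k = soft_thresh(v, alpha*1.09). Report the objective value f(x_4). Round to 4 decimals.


FISTA on f(x) = 3*x^2 - 13*x + 1.09*|x|
L = 6, alpha = 0.0743
Iteration 1: beta = 0.0, y = 0.3683 + 0.0*(0.3683 - 0.3683) = 0.3683
  grad(y) = -10.7902, v = y - alpha*grad = 1.17
  prox(v) = soft_thresh(1.17, 0.081) = 1.089
Iteration 2: beta = 0.3333, y = 1.089 + 0.3333*(1.089 - 0.3683) = 1.3293
  grad(y) = -5.0244, v = y - alpha*grad = 1.7026
  prox(v) = soft_thresh(1.7026, 0.081) = 1.6216
Iteration 3: beta = 0.5, y = 1.6216 + 0.5*(1.6216 - 1.089) = 1.8879
  grad(y) = -1.6727, v = y - alpha*grad = 2.0122
  prox(v) = soft_thresh(2.0122, 0.081) = 1.9312
Iteration 4: beta = 0.6, y = 1.9312 + 0.6*(1.9312 - 1.6216) = 2.1169
  grad(y) = -0.2985, v = y - alpha*grad = 2.1391
  prox(v) = soft_thresh(2.1391, 0.081) = 2.0581
f(x_4) = 3*2.0581^2 - 13*2.0581 + 1.09*|2.0581| = -11.8046


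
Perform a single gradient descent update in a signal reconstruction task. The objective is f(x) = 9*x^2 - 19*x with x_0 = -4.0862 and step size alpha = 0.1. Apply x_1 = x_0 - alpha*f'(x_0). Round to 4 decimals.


We compute the gradient at x_0 and apply the update.
f'(x) = 18*x - 19
f'(-4.0862) = 18*-4.0862 - 19 = -92.5516
x_1 = -4.0862 - 0.1*-92.5516 = 5.169


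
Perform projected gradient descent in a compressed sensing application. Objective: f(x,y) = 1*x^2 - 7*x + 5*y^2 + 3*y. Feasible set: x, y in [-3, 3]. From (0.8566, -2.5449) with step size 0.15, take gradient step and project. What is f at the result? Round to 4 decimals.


Step 1: Compute gradient at (0.8566, -2.5449).
grad_x = 2*1*0.8566 - 7 = -5.2868
grad_y = 2*5*-2.5449 + 3 = -22.449
Step 2: Gradient step.
x_raw = 0.8566 - 0.15*-5.2868 = 1.6496
y_raw = -2.5449 - 0.15*-22.449 = 0.8225
Step 3: Project onto [-3, 3].
x_proj = clip(1.6496) = 1.6496
y_proj = clip(0.8225) = 0.8225
Step 4: Evaluate f.
f(1.6496, 0.8225) = -2.9766


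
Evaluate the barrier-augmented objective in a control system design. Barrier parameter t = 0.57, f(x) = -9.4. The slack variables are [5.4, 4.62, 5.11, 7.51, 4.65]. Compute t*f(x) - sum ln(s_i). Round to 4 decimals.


Step 1: Compute log-barrier.
ln values: [1.6864, 1.5304, 1.6312, 2.0162, 1.5369]
phi = -(1.6864 + 1.5304 + 1.6312 + 2.0162 + 1.5369) = -8.4011
Step 2: Compute augmented objective.
t*f(x) = 0.57*-9.4 = -5.358
Total = -5.358 - 8.4011 = -13.7591


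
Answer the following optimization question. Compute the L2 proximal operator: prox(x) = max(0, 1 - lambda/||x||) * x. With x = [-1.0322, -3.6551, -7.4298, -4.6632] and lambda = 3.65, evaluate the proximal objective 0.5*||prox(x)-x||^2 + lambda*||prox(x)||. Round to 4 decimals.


Step 1: Compute ||x||.
||x|| = 9.5589
Step 2: Compute scaling factor.
scale = max(0, 1 - 3.65/9.5589) = 0.6182
Step 3: prox(x) = [-0.6381, -2.2594, -4.5928, -2.8826]
||prox(x)|| = 5.9089
Step 4: Proximal objective.
0.5*||prox-x||^2 = 6.6613
lambda*||prox|| = 21.5675
Total = 28.2287


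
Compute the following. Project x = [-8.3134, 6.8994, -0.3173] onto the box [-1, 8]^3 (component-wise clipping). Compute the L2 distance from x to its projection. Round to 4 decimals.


Project each component onto [-1, 8].
clip(-8.3134) = -1.0, clip(6.8994) = 6.8994, clip(-0.3173) = -0.3173
Projection = [-1.0, 6.8994, -0.3173]
Squared diffs: [53.4858, 0.0, 0.0]
Distance = sqrt(53.4858) = 7.3134


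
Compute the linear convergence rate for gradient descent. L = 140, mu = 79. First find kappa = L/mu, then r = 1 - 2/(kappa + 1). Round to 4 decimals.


Step 1: Compute the condition number.
kappa = L/mu = 140/79 = 1.7722
Step 2: Compute the convergence rate.
r = 1 - 2/(kappa + 1) = 1 - 2*mu/(L + mu) = (L - mu)/(L + mu) = 61/219 = 0.2785


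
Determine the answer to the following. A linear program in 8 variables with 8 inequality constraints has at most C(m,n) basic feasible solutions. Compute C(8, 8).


Each vertex corresponds to some choice of n active constraints out of m, so the number of vertices is at most C(m, n) = m! / (n!(m-n)!).
m = 8, n = 8
Numerator: 8 * 7 * 6 * 5 * 4 * 3 * 2 * 1
Denominator: 8! = 40320
C(8, 8) = 1


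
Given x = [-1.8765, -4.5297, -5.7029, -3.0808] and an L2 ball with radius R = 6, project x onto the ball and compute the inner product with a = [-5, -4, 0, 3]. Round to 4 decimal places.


Step 1: Compute ||x|| (intermediates to 6 decimals).
||x|| = sqrt((-1.8765)^2 + (-4.5297)^2 + (-5.7029)^2 + (-3.0808)^2) = 8.127351
Step 2: Project.
Since ||x|| > R, scale = R/||x|| = 6/8.127351 = 0.738248, proj(x) = scale * x
proj(x) = [-1.385322, -3.344042, -4.210155, -2.274394]
Step 3: Dot product.
a^T * proj(x) = -5*(-1.385322) - 4*(-3.344042) + 0*(-4.210155) + 3*(-2.274394) = 13.4796
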